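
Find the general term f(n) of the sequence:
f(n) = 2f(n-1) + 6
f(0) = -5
First-order linear non-homogeneous.
Homogeneous solution: f_h(n) = A·(2)^n.
Try constant particular solution f_p = K: K = 2K + 6 ⇒ K = -6.
General: f(n) = A·(2)^n - 6.
Apply f(0) = -5: A - 6 = -5 ⇒ A = 1.
So f(n) = 2^{n} - 6.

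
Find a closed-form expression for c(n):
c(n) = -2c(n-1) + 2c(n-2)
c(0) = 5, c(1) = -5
Characteristic equation: x² + 2x - 2 = 0.
Discriminant Δ = (-2)² + 4·(2) = 12.
Roots r₁,₂ = (-2 ± √12)/2, so r₁ = -1 + \sqrt{3}, r₂ = - \sqrt{3} - 1.
General solution: c(n) = A·r₁^n + B·r₂^n.
From the initial conditions, A + B = 5 and r₁A + r₂B = -5.
Since r₁ - r₂ = √12: A = (-5 - (5)r₂)/√12 = \frac{5}{2}, and B = 5 - A = \frac{5}{2}.
So c(n) = \left(\frac{5}{2}\right)\left(-1 + \sqrt{3}\right)^n + \left(\frac{5}{2}\right)\left(- \sqrt{3} - 1\right)^n.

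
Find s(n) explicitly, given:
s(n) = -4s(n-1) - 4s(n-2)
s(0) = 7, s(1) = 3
Characteristic equation: x² + 4x + 4 = 0, which is (x - (-2))².
Repeated root r = -2.
General solution: s(n) = (A + Bn)·(-2)^n.
From s(0) = 7: A = 7.
From s(1) = 3: (A + B)·(-2) = 3 ⇒ B = - \frac{17}{2}.
So s(n) = \left(7 - \frac{17 n}{2}\right) \cdot (-2)^n.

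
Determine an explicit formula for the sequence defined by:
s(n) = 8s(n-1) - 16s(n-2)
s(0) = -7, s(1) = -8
Characteristic equation: x² - 8x + 16 = 0, which is (x - (4))².
Repeated root r = 4.
General solution: s(n) = (A + Bn)·(4)^n.
From s(0) = -7: A = -7.
From s(1) = -8: (A + B)·(4) = -8 ⇒ B = 5.
So s(n) = \left(5 n - 7\right) \cdot (4)^n.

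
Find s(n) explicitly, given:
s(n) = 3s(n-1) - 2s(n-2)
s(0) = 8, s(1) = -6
Characteristic equation: x² - 3x + 2 = 0, which factors as (x - (1))(x - (2)) = 0.
Roots r₁ = 1, r₂ = 2 (distinct).
General solution: s(n) = A·(1)^n + B·(2)^n.
From s(0) = 8: A + B = 8.
From s(1) = -6: A + 2B = -6.
Solving: A = 22, B = -14.
So s(n) = 22 - 14 \cdot 2^{n}.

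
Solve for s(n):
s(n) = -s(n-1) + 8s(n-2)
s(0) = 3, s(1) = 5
Characteristic equation: x² + x - 8 = 0.
Discriminant Δ = (-1)² + 4·(8) = 33.
Roots r₁,₂ = (-1 ± √33)/2, so r₁ = - \frac{1}{2} + \frac{\sqrt{33}}{2}, r₂ = - \frac{\sqrt{33}}{2} - \frac{1}{2}.
General solution: s(n) = A·r₁^n + B·r₂^n.
From the initial conditions, A + B = 3 and r₁A + r₂B = 5.
Since r₁ - r₂ = √33: A = (5 - (3)r₂)/√33 = \frac{13 \sqrt{33}}{66} + \frac{3}{2}, and B = 3 - A = \frac{3}{2} - \frac{13 \sqrt{33}}{66}.
So s(n) = \left(\frac{13 \sqrt{33}}{66} + \frac{3}{2}\right)\left(- \frac{1}{2} + \frac{\sqrt{33}}{2}\right)^n + \left(\frac{3}{2} - \frac{13 \sqrt{33}}{66}\right)\left(- \frac{\sqrt{33}}{2} - \frac{1}{2}\right)^n.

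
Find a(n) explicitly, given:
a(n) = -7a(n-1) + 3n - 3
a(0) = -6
First-order linear with linear forcing.
Homogeneous solution: a_h(n) = A·(-7)^n.
Try particular a_p(n) = pn + q. Substituting:
  pn + q = -7(p(n-1) + q) + 3n - 3.
Matching the n-coefficient: p = -7p + 3 ⇒ p = \frac{3}{8}.
Matching constants: q = 7p - 7q - 3 ⇒ q = - \frac{3}{64}.
General: a(n) = A·(-7)^n + \frac{3 n}{8} - \frac{3}{64}.
Apply a(0) = -6: A - \frac{3}{64} = -6 ⇒ A = - \frac{381}{64}.
So a(n) = - \frac{381 \left(-7\right)^{n}}{64} + \frac{3 n}{8} - \frac{3}{64}.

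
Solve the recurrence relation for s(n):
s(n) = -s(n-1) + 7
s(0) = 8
First-order linear non-homogeneous.
Homogeneous solution: s_h(n) = A·(-1)^n.
Try constant particular solution s_p = K: K = -K + 7 ⇒ K = \frac{7}{2}.
General: s(n) = A·(-1)^n + \frac{7}{2}.
Apply s(0) = 8: A + \frac{7}{2} = 8 ⇒ A = \frac{9}{2}.
So s(n) = \frac{9 \left(-1\right)^{n}}{2} + \frac{7}{2}.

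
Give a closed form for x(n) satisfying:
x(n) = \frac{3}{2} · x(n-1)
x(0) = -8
Pure geometric recurrence with ratio \frac{3}{2}.
By induction x(n) = x(0) · (\frac{3}{2})^n = - 8 \left(\frac{3}{2}\right)^{n}.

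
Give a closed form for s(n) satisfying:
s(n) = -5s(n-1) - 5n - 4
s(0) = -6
First-order linear with linear forcing.
Homogeneous solution: s_h(n) = A·(-5)^n.
Try particular s_p(n) = pn + q. Substituting:
  pn + q = -5(p(n-1) + q) - 5n - 4.
Matching the n-coefficient: p = -5p - 5 ⇒ p = - \frac{5}{6}.
Matching constants: q = 5p - 5q - 4 ⇒ q = - \frac{49}{36}.
General: s(n) = A·(-5)^n - \frac{5 n}{6} - \frac{49}{36}.
Apply s(0) = -6: A - \frac{49}{36} = -6 ⇒ A = - \frac{167}{36}.
So s(n) = - \frac{167 \left(-5\right)^{n}}{36} - \frac{5 n}{6} - \frac{49}{36}.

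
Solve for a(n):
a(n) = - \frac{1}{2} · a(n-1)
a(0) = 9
Pure geometric recurrence with ratio - \frac{1}{2}.
By induction a(n) = a(0) · (- \frac{1}{2})^n = 9 \left(- \frac{1}{2}\right)^{n}.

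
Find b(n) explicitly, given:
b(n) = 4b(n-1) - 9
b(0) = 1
First-order linear non-homogeneous.
Homogeneous solution: b_h(n) = A·(4)^n.
Try constant particular solution b_p = K: K = 4K - 9 ⇒ K = 3.
General: b(n) = A·(4)^n + 3.
Apply b(0) = 1: A + 3 = 1 ⇒ A = -2.
So b(n) = 3 - 2 \cdot 4^{n}.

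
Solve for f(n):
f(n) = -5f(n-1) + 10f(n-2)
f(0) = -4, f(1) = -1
Characteristic equation: x² + 5x - 10 = 0.
Discriminant Δ = (-5)² + 4·(10) = 65.
Roots r₁,₂ = (-5 ± √65)/2, so r₁ = - \frac{5}{2} + \frac{\sqrt{65}}{2}, r₂ = - \frac{\sqrt{65}}{2} - \frac{5}{2}.
General solution: f(n) = A·r₁^n + B·r₂^n.
From the initial conditions, A + B = -4 and r₁A + r₂B = -1.
Since r₁ - r₂ = √65: A = (-1 - (-4)r₂)/√65 = -2 - \frac{11 \sqrt{65}}{65}, and B = -4 - A = -2 + \frac{11 \sqrt{65}}{65}.
So f(n) = \left(-2 - \frac{11 \sqrt{65}}{65}\right)\left(- \frac{5}{2} + \frac{\sqrt{65}}{2}\right)^n + \left(-2 + \frac{11 \sqrt{65}}{65}\right)\left(- \frac{\sqrt{65}}{2} - \frac{5}{2}\right)^n.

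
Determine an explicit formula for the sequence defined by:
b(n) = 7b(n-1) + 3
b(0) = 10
First-order linear non-homogeneous.
Homogeneous solution: b_h(n) = A·(7)^n.
Try constant particular solution b_p = K: K = 7K + 3 ⇒ K = - \frac{1}{2}.
General: b(n) = A·(7)^n - \frac{1}{2}.
Apply b(0) = 10: A - \frac{1}{2} = 10 ⇒ A = \frac{21}{2}.
So b(n) = \frac{21 \cdot 7^{n}}{2} - \frac{1}{2}.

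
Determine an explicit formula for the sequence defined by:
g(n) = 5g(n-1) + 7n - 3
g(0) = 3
First-order linear with linear forcing.
Homogeneous solution: g_h(n) = A·(5)^n.
Try particular g_p(n) = pn + q. Substituting:
  pn + q = 5(p(n-1) + q) + 7n - 3.
Matching the n-coefficient: p = 5p + 7 ⇒ p = - \frac{7}{4}.
Matching constants: q = -5p + 5q - 3 ⇒ q = - \frac{23}{16}.
General: g(n) = A·(5)^n - \frac{7 n}{4} - \frac{23}{16}.
Apply g(0) = 3: A - \frac{23}{16} = 3 ⇒ A = \frac{71}{16}.
So g(n) = \frac{71 \cdot 5^{n}}{16} - \frac{7 n}{4} - \frac{23}{16}.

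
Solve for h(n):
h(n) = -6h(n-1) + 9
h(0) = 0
First-order linear non-homogeneous.
Homogeneous solution: h_h(n) = A·(-6)^n.
Try constant particular solution h_p = K: K = -6K + 9 ⇒ K = \frac{9}{7}.
General: h(n) = A·(-6)^n + \frac{9}{7}.
Apply h(0) = 0: A + \frac{9}{7} = 0 ⇒ A = - \frac{9}{7}.
So h(n) = \frac{9}{7} - \frac{9 \left(-6\right)^{n}}{7}.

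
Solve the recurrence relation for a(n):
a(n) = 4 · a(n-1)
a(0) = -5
Pure geometric recurrence with ratio 4.
By induction a(n) = a(0) · (4)^n = - 5 \cdot 4^{n}.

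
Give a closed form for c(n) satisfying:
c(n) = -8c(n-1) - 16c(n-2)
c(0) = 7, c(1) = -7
Characteristic equation: x² + 8x + 16 = 0, which is (x - (-4))².
Repeated root r = -4.
General solution: c(n) = (A + Bn)·(-4)^n.
From c(0) = 7: A = 7.
From c(1) = -7: (A + B)·(-4) = -7 ⇒ B = - \frac{21}{4}.
So c(n) = \left(7 - \frac{21 n}{4}\right) \cdot (-4)^n.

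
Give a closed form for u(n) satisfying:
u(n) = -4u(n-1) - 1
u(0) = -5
First-order linear non-homogeneous.
Homogeneous solution: u_h(n) = A·(-4)^n.
Try constant particular solution u_p = K: K = -4K - 1 ⇒ K = - \frac{1}{5}.
General: u(n) = A·(-4)^n - \frac{1}{5}.
Apply u(0) = -5: A - \frac{1}{5} = -5 ⇒ A = - \frac{24}{5}.
So u(n) = - \frac{24 \left(-4\right)^{n}}{5} - \frac{1}{5}.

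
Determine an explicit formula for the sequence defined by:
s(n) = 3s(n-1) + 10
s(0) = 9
First-order linear non-homogeneous.
Homogeneous solution: s_h(n) = A·(3)^n.
Try constant particular solution s_p = K: K = 3K + 10 ⇒ K = -5.
General: s(n) = A·(3)^n - 5.
Apply s(0) = 9: A - 5 = 9 ⇒ A = 14.
So s(n) = 14 \cdot 3^{n} - 5.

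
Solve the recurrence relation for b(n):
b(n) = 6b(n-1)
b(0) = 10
This is a homogeneous first-order recurrence with ratio 6.
By induction b(n) = b(0) · (6)^n = 10 \cdot 6^{n}.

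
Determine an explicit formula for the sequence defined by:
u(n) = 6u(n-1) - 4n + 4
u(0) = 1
First-order linear with linear forcing.
Homogeneous solution: u_h(n) = A·(6)^n.
Try particular u_p(n) = pn + q. Substituting:
  pn + q = 6(p(n-1) + q) - 4n + 4.
Matching the n-coefficient: p = 6p - 4 ⇒ p = \frac{4}{5}.
Matching constants: q = -6p + 6q + 4 ⇒ q = \frac{4}{25}.
General: u(n) = A·(6)^n + \frac{4 n}{5} + \frac{4}{25}.
Apply u(0) = 1: A + \frac{4}{25} = 1 ⇒ A = \frac{21}{25}.
So u(n) = \frac{21 \cdot 6^{n}}{25} + \frac{4 n}{5} + \frac{4}{25}.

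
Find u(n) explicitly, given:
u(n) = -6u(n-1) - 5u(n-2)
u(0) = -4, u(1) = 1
Characteristic equation: x² + 6x + 5 = 0, which factors as (x - (-1))(x - (-5)) = 0.
Roots r₁ = -1, r₂ = -5 (distinct).
General solution: u(n) = A·(-1)^n + B·(-5)^n.
From u(0) = -4: A + B = -4.
From u(1) = 1: -A - 5B = 1.
Solving: A = - \frac{19}{4}, B = \frac{3}{4}.
So u(n) = - \frac{19 \left(-1\right)^{n}}{4} + \frac{3 \left(-5\right)^{n}}{4}.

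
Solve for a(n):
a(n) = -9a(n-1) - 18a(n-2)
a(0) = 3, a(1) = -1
Characteristic equation: x² + 9x + 18 = 0, which factors as (x - (-3))(x - (-6)) = 0.
Roots r₁ = -3, r₂ = -6 (distinct).
General solution: a(n) = A·(-3)^n + B·(-6)^n.
From a(0) = 3: A + B = 3.
From a(1) = -1: -3A - 6B = -1.
Solving: A = \frac{17}{3}, B = - \frac{8}{3}.
So a(n) = \frac{17 \left(-3\right)^{n}}{3} - \frac{8 \left(-6\right)^{n}}{3}.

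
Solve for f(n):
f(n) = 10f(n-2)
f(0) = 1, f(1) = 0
Characteristic equation: x² - 10 = 0.
Discriminant Δ = (0)² + 4·(10) = 40.
Roots r₁,₂ = (0 ± √40)/2, so r₁ = \sqrt{10}, r₂ = - \sqrt{10}.
General solution: f(n) = A·r₁^n + B·r₂^n.
From the initial conditions, A + B = 1 and r₁A + r₂B = 0.
Since r₁ - r₂ = √40: A = (0 - (1)r₂)/√40 = \frac{1}{2}, and B = 1 - A = \frac{1}{2}.
So f(n) = \left(\frac{1}{2}\right)\left(\sqrt{10}\right)^n + \left(\frac{1}{2}\right)\left(- \sqrt{10}\right)^n.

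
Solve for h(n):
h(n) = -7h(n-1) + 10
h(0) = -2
First-order linear non-homogeneous.
Homogeneous solution: h_h(n) = A·(-7)^n.
Try constant particular solution h_p = K: K = -7K + 10 ⇒ K = \frac{5}{4}.
General: h(n) = A·(-7)^n + \frac{5}{4}.
Apply h(0) = -2: A + \frac{5}{4} = -2 ⇒ A = - \frac{13}{4}.
So h(n) = \frac{5}{4} - \frac{13 \left(-7\right)^{n}}{4}.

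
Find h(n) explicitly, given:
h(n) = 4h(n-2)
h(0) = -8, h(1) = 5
Characteristic equation: x² - 4 = 0, which factors as (x - (-2))(x - (2)) = 0.
Roots r₁ = -2, r₂ = 2 (distinct).
General solution: h(n) = A·(-2)^n + B·(2)^n.
From h(0) = -8: A + B = -8.
From h(1) = 5: -2A + 2B = 5.
Solving: A = - \frac{21}{4}, B = - \frac{11}{4}.
So h(n) = - \frac{21 \left(-2\right)^{n}}{4} - \frac{11 \cdot 2^{n}}{4}.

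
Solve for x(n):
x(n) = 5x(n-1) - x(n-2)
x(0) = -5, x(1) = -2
Characteristic equation: x² - 5x + 1 = 0.
Discriminant Δ = (5)² + 4·(-1) = 21.
Roots r₁,₂ = (5 ± √21)/2, so r₁ = \frac{\sqrt{21}}{2} + \frac{5}{2}, r₂ = \frac{5}{2} - \frac{\sqrt{21}}{2}.
General solution: x(n) = A·r₁^n + B·r₂^n.
From the initial conditions, A + B = -5 and r₁A + r₂B = -2.
Since r₁ - r₂ = √21: A = (-2 - (-5)r₂)/√21 = - \frac{5}{2} + \frac{\sqrt{21}}{2}, and B = -5 - A = - \frac{5}{2} - \frac{\sqrt{21}}{2}.
So x(n) = \left(- \frac{5}{2} + \frac{\sqrt{21}}{2}\right)\left(\frac{\sqrt{21}}{2} + \frac{5}{2}\right)^n + \left(- \frac{5}{2} - \frac{\sqrt{21}}{2}\right)\left(\frac{5}{2} - \frac{\sqrt{21}}{2}\right)^n.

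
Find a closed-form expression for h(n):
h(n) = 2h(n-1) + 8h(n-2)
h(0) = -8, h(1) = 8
Characteristic equation: x² - 2x - 8 = 0, which factors as (x - (4))(x - (-2)) = 0.
Roots r₁ = 4, r₂ = -2 (distinct).
General solution: h(n) = A·(4)^n + B·(-2)^n.
From h(0) = -8: A + B = -8.
From h(1) = 8: 4A - 2B = 8.
Solving: A = - \frac{4}{3}, B = - \frac{20}{3}.
So h(n) = - \frac{20 \left(-2\right)^{n}}{3} - \frac{4 \cdot 4^{n}}{3}.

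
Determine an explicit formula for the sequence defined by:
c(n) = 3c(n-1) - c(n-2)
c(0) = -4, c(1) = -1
Characteristic equation: x² - 3x + 1 = 0.
Discriminant Δ = (3)² + 4·(-1) = 5.
Roots r₁,₂ = (3 ± √5)/2, so r₁ = \frac{\sqrt{5}}{2} + \frac{3}{2}, r₂ = \frac{3}{2} - \frac{\sqrt{5}}{2}.
General solution: c(n) = A·r₁^n + B·r₂^n.
From the initial conditions, A + B = -4 and r₁A + r₂B = -1.
Since r₁ - r₂ = √5: A = (-1 - (-4)r₂)/√5 = -2 + \sqrt{5}, and B = -4 - A = - \sqrt{5} - 2.
So c(n) = \left(-2 + \sqrt{5}\right)\left(\frac{\sqrt{5}}{2} + \frac{3}{2}\right)^n + \left(- \sqrt{5} - 2\right)\left(\frac{3}{2} - \frac{\sqrt{5}}{2}\right)^n.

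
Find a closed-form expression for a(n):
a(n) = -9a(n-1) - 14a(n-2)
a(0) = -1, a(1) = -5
Characteristic equation: x² + 9x + 14 = 0, which factors as (x - (-7))(x - (-2)) = 0.
Roots r₁ = -7, r₂ = -2 (distinct).
General solution: a(n) = A·(-7)^n + B·(-2)^n.
From a(0) = -1: A + B = -1.
From a(1) = -5: -7A - 2B = -5.
Solving: A = \frac{7}{5}, B = - \frac{12}{5}.
So a(n) = - \frac{12 \left(-2\right)^{n}}{5} + \frac{7 \left(-7\right)^{n}}{5}.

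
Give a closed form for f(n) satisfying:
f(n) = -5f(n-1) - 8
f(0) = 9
First-order linear non-homogeneous.
Homogeneous solution: f_h(n) = A·(-5)^n.
Try constant particular solution f_p = K: K = -5K - 8 ⇒ K = - \frac{4}{3}.
General: f(n) = A·(-5)^n - \frac{4}{3}.
Apply f(0) = 9: A - \frac{4}{3} = 9 ⇒ A = \frac{31}{3}.
So f(n) = \frac{31 \left(-5\right)^{n}}{3} - \frac{4}{3}.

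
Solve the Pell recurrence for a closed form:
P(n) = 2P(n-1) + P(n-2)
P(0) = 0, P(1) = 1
This is the Pell sequence.
Characteristic equation: x² - 2x - 1 = 0; roots r₁ = 1 + \sqrt{2}, r₂ = 1 - \sqrt{2}.
General: P(n) = A·r₁^n + B·r₂^n. Solving with P(0)=0, P(1)=1 gives A = \frac{\sqrt{2}}{4}, B = - \frac{\sqrt{2}}{4}.
So P(n) = \frac{\sqrt{2} \left(- \left(1 - \sqrt{2}\right)^{n} + \left(1 + \sqrt{2}\right)^{n}\right)}{4}.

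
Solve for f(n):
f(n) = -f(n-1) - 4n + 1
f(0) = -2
First-order linear with linear forcing.
Homogeneous solution: f_h(n) = A·(-1)^n.
Try particular f_p(n) = pn + q. Substituting:
  pn + q = -(p(n-1) + q) - 4n + 1.
Matching the n-coefficient: p = -p - 4 ⇒ p = -2.
Matching constants: q = p - q + 1 ⇒ q = - \frac{1}{2}.
General: f(n) = A·(-1)^n - 2 n - \frac{1}{2}.
Apply f(0) = -2: A - \frac{1}{2} = -2 ⇒ A = - \frac{3}{2}.
So f(n) = - \frac{3 \left(-1\right)^{n}}{2} - 2 n - \frac{1}{2}.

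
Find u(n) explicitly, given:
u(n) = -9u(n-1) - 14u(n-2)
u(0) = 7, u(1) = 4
Characteristic equation: x² + 9x + 14 = 0, which factors as (x - (-7))(x - (-2)) = 0.
Roots r₁ = -7, r₂ = -2 (distinct).
General solution: u(n) = A·(-7)^n + B·(-2)^n.
From u(0) = 7: A + B = 7.
From u(1) = 4: -7A - 2B = 4.
Solving: A = - \frac{18}{5}, B = \frac{53}{5}.
So u(n) = \frac{53 \left(-2\right)^{n}}{5} - \frac{18 \left(-7\right)^{n}}{5}.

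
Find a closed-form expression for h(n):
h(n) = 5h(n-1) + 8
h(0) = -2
First-order linear non-homogeneous.
Homogeneous solution: h_h(n) = A·(5)^n.
Try constant particular solution h_p = K: K = 5K + 8 ⇒ K = -2.
General: h(n) = A·(5)^n - 2.
Apply h(0) = -2: A - 2 = -2 ⇒ A = 0.
So h(n) = -2.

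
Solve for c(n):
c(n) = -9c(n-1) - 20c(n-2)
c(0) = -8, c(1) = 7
Characteristic equation: x² + 9x + 20 = 0, which factors as (x - (-4))(x - (-5)) = 0.
Roots r₁ = -4, r₂ = -5 (distinct).
General solution: c(n) = A·(-4)^n + B·(-5)^n.
From c(0) = -8: A + B = -8.
From c(1) = 7: -4A - 5B = 7.
Solving: A = -33, B = 25.
So c(n) = - 33 \left(-4\right)^{n} + 25 \left(-5\right)^{n}.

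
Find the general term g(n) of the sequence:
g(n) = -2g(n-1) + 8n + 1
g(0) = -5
First-order linear with linear forcing.
Homogeneous solution: g_h(n) = A·(-2)^n.
Try particular g_p(n) = pn + q. Substituting:
  pn + q = -2(p(n-1) + q) + 8n + 1.
Matching the n-coefficient: p = -2p + 8 ⇒ p = \frac{8}{3}.
Matching constants: q = 2p - 2q + 1 ⇒ q = \frac{19}{9}.
General: g(n) = A·(-2)^n + \frac{8 n}{3} + \frac{19}{9}.
Apply g(0) = -5: A + \frac{19}{9} = -5 ⇒ A = - \frac{64}{9}.
So g(n) = - \frac{64 \left(-2\right)^{n}}{9} + \frac{8 n}{3} + \frac{19}{9}.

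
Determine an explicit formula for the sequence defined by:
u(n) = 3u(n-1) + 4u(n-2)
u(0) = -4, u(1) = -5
Characteristic equation: x² - 3x - 4 = 0, which factors as (x - (4))(x - (-1)) = 0.
Roots r₁ = 4, r₂ = -1 (distinct).
General solution: u(n) = A·(4)^n + B·(-1)^n.
From u(0) = -4: A + B = -4.
From u(1) = -5: 4A - B = -5.
Solving: A = - \frac{9}{5}, B = - \frac{11}{5}.
So u(n) = - \frac{11 \left(-1\right)^{n}}{5} - \frac{9 \cdot 4^{n}}{5}.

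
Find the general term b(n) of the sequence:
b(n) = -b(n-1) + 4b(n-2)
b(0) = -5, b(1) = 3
Characteristic equation: x² + x - 4 = 0.
Discriminant Δ = (-1)² + 4·(4) = 17.
Roots r₁,₂ = (-1 ± √17)/2, so r₁ = - \frac{1}{2} + \frac{\sqrt{17}}{2}, r₂ = - \frac{\sqrt{17}}{2} - \frac{1}{2}.
General solution: b(n) = A·r₁^n + B·r₂^n.
From the initial conditions, A + B = -5 and r₁A + r₂B = 3.
Since r₁ - r₂ = √17: A = (3 - (-5)r₂)/√17 = - \frac{5}{2} + \frac{\sqrt{17}}{34}, and B = -5 - A = - \frac{5}{2} - \frac{\sqrt{17}}{34}.
So b(n) = \left(- \frac{5}{2} + \frac{\sqrt{17}}{34}\right)\left(- \frac{1}{2} + \frac{\sqrt{17}}{2}\right)^n + \left(- \frac{5}{2} - \frac{\sqrt{17}}{34}\right)\left(- \frac{\sqrt{17}}{2} - \frac{1}{2}\right)^n.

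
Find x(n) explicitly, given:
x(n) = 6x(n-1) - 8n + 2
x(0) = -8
First-order linear with linear forcing.
Homogeneous solution: x_h(n) = A·(6)^n.
Try particular x_p(n) = pn + q. Substituting:
  pn + q = 6(p(n-1) + q) - 8n + 2.
Matching the n-coefficient: p = 6p - 8 ⇒ p = \frac{8}{5}.
Matching constants: q = -6p + 6q + 2 ⇒ q = \frac{38}{25}.
General: x(n) = A·(6)^n + \frac{8 n}{5} + \frac{38}{25}.
Apply x(0) = -8: A + \frac{38}{25} = -8 ⇒ A = - \frac{238}{25}.
So x(n) = - \frac{238 \cdot 6^{n}}{25} + \frac{8 n}{5} + \frac{38}{25}.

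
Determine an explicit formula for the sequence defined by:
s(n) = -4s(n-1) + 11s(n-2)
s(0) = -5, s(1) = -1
Characteristic equation: x² + 4x - 11 = 0.
Discriminant Δ = (-4)² + 4·(11) = 60.
Roots r₁,₂ = (-4 ± √60)/2, so r₁ = -2 + \sqrt{15}, r₂ = - \sqrt{15} - 2.
General solution: s(n) = A·r₁^n + B·r₂^n.
From the initial conditions, A + B = -5 and r₁A + r₂B = -1.
Since r₁ - r₂ = √60: A = (-1 - (-5)r₂)/√60 = - \frac{5}{2} - \frac{11 \sqrt{15}}{30}, and B = -5 - A = - \frac{5}{2} + \frac{11 \sqrt{15}}{30}.
So s(n) = \left(- \frac{5}{2} - \frac{11 \sqrt{15}}{30}\right)\left(-2 + \sqrt{15}\right)^n + \left(- \frac{5}{2} + \frac{11 \sqrt{15}}{30}\right)\left(- \sqrt{15} - 2\right)^n.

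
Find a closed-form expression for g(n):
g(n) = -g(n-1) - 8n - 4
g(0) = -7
First-order linear with linear forcing.
Homogeneous solution: g_h(n) = A·(-1)^n.
Try particular g_p(n) = pn + q. Substituting:
  pn + q = -(p(n-1) + q) - 8n - 4.
Matching the n-coefficient: p = -p - 8 ⇒ p = -4.
Matching constants: q = p - q - 4 ⇒ q = -4.
General: g(n) = A·(-1)^n - 4 n - 4.
Apply g(0) = -7: A - 4 = -7 ⇒ A = -3.
So g(n) = - 3 \left(-1\right)^{n} - 4 n - 4.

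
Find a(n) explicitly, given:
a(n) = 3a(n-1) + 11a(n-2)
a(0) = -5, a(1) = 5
Characteristic equation: x² - 3x - 11 = 0.
Discriminant Δ = (3)² + 4·(11) = 53.
Roots r₁,₂ = (3 ± √53)/2, so r₁ = \frac{3}{2} + \frac{\sqrt{53}}{2}, r₂ = \frac{3}{2} - \frac{\sqrt{53}}{2}.
General solution: a(n) = A·r₁^n + B·r₂^n.
From the initial conditions, A + B = -5 and r₁A + r₂B = 5.
Since r₁ - r₂ = √53: A = (5 - (-5)r₂)/√53 = - \frac{5}{2} + \frac{25 \sqrt{53}}{106}, and B = -5 - A = - \frac{5}{2} - \frac{25 \sqrt{53}}{106}.
So a(n) = \left(- \frac{5}{2} + \frac{25 \sqrt{53}}{106}\right)\left(\frac{3}{2} + \frac{\sqrt{53}}{2}\right)^n + \left(- \frac{5}{2} - \frac{25 \sqrt{53}}{106}\right)\left(\frac{3}{2} - \frac{\sqrt{53}}{2}\right)^n.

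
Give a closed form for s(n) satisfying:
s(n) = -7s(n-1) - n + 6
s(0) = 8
First-order linear with linear forcing.
Homogeneous solution: s_h(n) = A·(-7)^n.
Try particular s_p(n) = pn + q. Substituting:
  pn + q = -7(p(n-1) + q) - n + 6.
Matching the n-coefficient: p = -7p - 1 ⇒ p = - \frac{1}{8}.
Matching constants: q = 7p - 7q + 6 ⇒ q = \frac{41}{64}.
General: s(n) = A·(-7)^n - \frac{n}{8} + \frac{41}{64}.
Apply s(0) = 8: A + \frac{41}{64} = 8 ⇒ A = \frac{471}{64}.
So s(n) = \frac{471 \left(-7\right)^{n}}{64} - \frac{n}{8} + \frac{41}{64}.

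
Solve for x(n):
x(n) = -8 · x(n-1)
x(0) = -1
Pure geometric recurrence with ratio -8.
By induction x(n) = x(0) · (-8)^n = - \left(-8\right)^{n}.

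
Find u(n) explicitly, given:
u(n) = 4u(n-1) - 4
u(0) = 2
First-order linear non-homogeneous.
Homogeneous solution: u_h(n) = A·(4)^n.
Try constant particular solution u_p = K: K = 4K - 4 ⇒ K = \frac{4}{3}.
General: u(n) = A·(4)^n + \frac{4}{3}.
Apply u(0) = 2: A + \frac{4}{3} = 2 ⇒ A = \frac{2}{3}.
So u(n) = \frac{2 \cdot 4^{n}}{3} + \frac{4}{3}.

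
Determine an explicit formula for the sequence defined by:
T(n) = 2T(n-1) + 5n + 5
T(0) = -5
First-order linear with linear forcing.
Homogeneous solution: T_h(n) = A·(2)^n.
Try particular T_p(n) = pn + q. Substituting:
  pn + q = 2(p(n-1) + q) + 5n + 5.
Matching the n-coefficient: p = 2p + 5 ⇒ p = -5.
Matching constants: q = -2p + 2q + 5 ⇒ q = -15.
General: T(n) = A·(2)^n - 5 n - 15.
Apply T(0) = -5: A - 15 = -5 ⇒ A = 10.
So T(n) = 10 \cdot 2^{n} - 5 n - 15.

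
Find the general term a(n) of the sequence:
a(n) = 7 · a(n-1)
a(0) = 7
Pure geometric recurrence with ratio 7.
By induction a(n) = a(0) · (7)^n = 7 \cdot 7^{n}.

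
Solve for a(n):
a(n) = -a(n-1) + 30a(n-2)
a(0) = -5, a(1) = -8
Characteristic equation: x² + x - 30 = 0, which factors as (x - (-6))(x - (5)) = 0.
Roots r₁ = -6, r₂ = 5 (distinct).
General solution: a(n) = A·(-6)^n + B·(5)^n.
From a(0) = -5: A + B = -5.
From a(1) = -8: -6A + 5B = -8.
Solving: A = - \frac{17}{11}, B = - \frac{38}{11}.
So a(n) = - \frac{17 \left(-6\right)^{n}}{11} - \frac{38 \cdot 5^{n}}{11}.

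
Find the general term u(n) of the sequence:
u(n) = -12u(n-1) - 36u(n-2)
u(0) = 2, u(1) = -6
Characteristic equation: x² + 12x + 36 = 0, which is (x - (-6))².
Repeated root r = -6.
General solution: u(n) = (A + Bn)·(-6)^n.
From u(0) = 2: A = 2.
From u(1) = -6: (A + B)·(-6) = -6 ⇒ B = -1.
So u(n) = \left(2 - n\right) \cdot (-6)^n.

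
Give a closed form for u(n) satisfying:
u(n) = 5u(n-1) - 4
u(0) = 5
First-order linear non-homogeneous.
Homogeneous solution: u_h(n) = A·(5)^n.
Try constant particular solution u_p = K: K = 5K - 4 ⇒ K = 1.
General: u(n) = A·(5)^n + 1.
Apply u(0) = 5: A + 1 = 5 ⇒ A = 4.
So u(n) = 4 \cdot 5^{n} + 1.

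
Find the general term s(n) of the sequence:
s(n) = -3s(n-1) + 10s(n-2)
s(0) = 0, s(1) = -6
Characteristic equation: x² + 3x - 10 = 0, which factors as (x - (-5))(x - (2)) = 0.
Roots r₁ = -5, r₂ = 2 (distinct).
General solution: s(n) = A·(-5)^n + B·(2)^n.
From s(0) = 0: A + B = 0.
From s(1) = -6: -5A + 2B = -6.
Solving: A = \frac{6}{7}, B = - \frac{6}{7}.
So s(n) = \frac{6 \left(-5\right)^{n}}{7} - \frac{6 \cdot 2^{n}}{7}.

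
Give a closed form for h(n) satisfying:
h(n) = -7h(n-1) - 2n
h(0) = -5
First-order linear with linear forcing.
Homogeneous solution: h_h(n) = A·(-7)^n.
Try particular h_p(n) = pn + q. Substituting:
  pn + q = -7(p(n-1) + q) - 2n.
Matching the n-coefficient: p = -7p - 2 ⇒ p = - \frac{1}{4}.
Matching constants: q = 7p - 7q ⇒ q = - \frac{7}{32}.
General: h(n) = A·(-7)^n - \frac{n}{4} - \frac{7}{32}.
Apply h(0) = -5: A - \frac{7}{32} = -5 ⇒ A = - \frac{153}{32}.
So h(n) = - \frac{153 \left(-7\right)^{n}}{32} - \frac{n}{4} - \frac{7}{32}.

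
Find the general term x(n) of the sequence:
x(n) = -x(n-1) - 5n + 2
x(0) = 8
First-order linear with linear forcing.
Homogeneous solution: x_h(n) = A·(-1)^n.
Try particular x_p(n) = pn + q. Substituting:
  pn + q = -(p(n-1) + q) - 5n + 2.
Matching the n-coefficient: p = -p - 5 ⇒ p = - \frac{5}{2}.
Matching constants: q = p - q + 2 ⇒ q = - \frac{1}{4}.
General: x(n) = A·(-1)^n - \frac{5 n}{2} - \frac{1}{4}.
Apply x(0) = 8: A - \frac{1}{4} = 8 ⇒ A = \frac{33}{4}.
So x(n) = \frac{33 \left(-1\right)^{n}}{4} - \frac{5 n}{2} - \frac{1}{4}.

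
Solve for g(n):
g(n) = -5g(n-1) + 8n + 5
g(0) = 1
First-order linear with linear forcing.
Homogeneous solution: g_h(n) = A·(-5)^n.
Try particular g_p(n) = pn + q. Substituting:
  pn + q = -5(p(n-1) + q) + 8n + 5.
Matching the n-coefficient: p = -5p + 8 ⇒ p = \frac{4}{3}.
Matching constants: q = 5p - 5q + 5 ⇒ q = \frac{35}{18}.
General: g(n) = A·(-5)^n + \frac{4 n}{3} + \frac{35}{18}.
Apply g(0) = 1: A + \frac{35}{18} = 1 ⇒ A = - \frac{17}{18}.
So g(n) = - \frac{17 \left(-5\right)^{n}}{18} + \frac{4 n}{3} + \frac{35}{18}.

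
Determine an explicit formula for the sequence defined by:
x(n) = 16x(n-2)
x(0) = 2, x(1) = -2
Characteristic equation: x² - 16 = 0, which factors as (x - (-4))(x - (4)) = 0.
Roots r₁ = -4, r₂ = 4 (distinct).
General solution: x(n) = A·(-4)^n + B·(4)^n.
From x(0) = 2: A + B = 2.
From x(1) = -2: -4A + 4B = -2.
Solving: A = \frac{5}{4}, B = \frac{3}{4}.
So x(n) = \frac{5 \left(-4\right)^{n}}{4} + \frac{3 \cdot 4^{n}}{4}.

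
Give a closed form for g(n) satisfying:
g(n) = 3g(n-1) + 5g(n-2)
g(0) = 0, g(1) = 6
Characteristic equation: x² - 3x - 5 = 0.
Discriminant Δ = (3)² + 4·(5) = 29.
Roots r₁,₂ = (3 ± √29)/2, so r₁ = \frac{3}{2} + \frac{\sqrt{29}}{2}, r₂ = \frac{3}{2} - \frac{\sqrt{29}}{2}.
General solution: g(n) = A·r₁^n + B·r₂^n.
From the initial conditions, A + B = 0 and r₁A + r₂B = 6.
Since r₁ - r₂ = √29: A = (6 - (0)r₂)/√29 = \frac{6 \sqrt{29}}{29}, and B = 0 - A = - \frac{6 \sqrt{29}}{29}.
So g(n) = \left(\frac{6 \sqrt{29}}{29}\right)\left(\frac{3}{2} + \frac{\sqrt{29}}{2}\right)^n + \left(- \frac{6 \sqrt{29}}{29}\right)\left(\frac{3}{2} - \frac{\sqrt{29}}{2}\right)^n.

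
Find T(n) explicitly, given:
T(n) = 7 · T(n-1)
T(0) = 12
Pure geometric recurrence with ratio 7.
By induction T(n) = T(0) · (7)^n = 12 \cdot 7^{n}.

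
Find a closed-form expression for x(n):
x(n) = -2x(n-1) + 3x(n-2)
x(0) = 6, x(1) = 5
Characteristic equation: x² + 2x - 3 = 0, which factors as (x - (1))(x - (-3)) = 0.
Roots r₁ = 1, r₂ = -3 (distinct).
General solution: x(n) = A·(1)^n + B·(-3)^n.
From x(0) = 6: A + B = 6.
From x(1) = 5: A - 3B = 5.
Solving: A = \frac{23}{4}, B = \frac{1}{4}.
So x(n) = \frac{\left(-3\right)^{n}}{4} + \frac{23}{4}.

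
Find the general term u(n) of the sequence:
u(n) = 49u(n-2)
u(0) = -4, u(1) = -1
Characteristic equation: x² - 49 = 0, which factors as (x - (-7))(x - (7)) = 0.
Roots r₁ = -7, r₂ = 7 (distinct).
General solution: u(n) = A·(-7)^n + B·(7)^n.
From u(0) = -4: A + B = -4.
From u(1) = -1: -7A + 7B = -1.
Solving: A = - \frac{27}{14}, B = - \frac{29}{14}.
So u(n) = - \frac{27 \left(-7\right)^{n}}{14} - \frac{29 \cdot 7^{n}}{14}.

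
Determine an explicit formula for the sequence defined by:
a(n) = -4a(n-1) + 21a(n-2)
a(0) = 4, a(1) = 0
Characteristic equation: x² + 4x - 21 = 0, which factors as (x - (3))(x - (-7)) = 0.
Roots r₁ = 3, r₂ = -7 (distinct).
General solution: a(n) = A·(3)^n + B·(-7)^n.
From a(0) = 4: A + B = 4.
From a(1) = 0: 3A - 7B = 0.
Solving: A = \frac{14}{5}, B = \frac{6}{5}.
So a(n) = \frac{6 \left(-7\right)^{n}}{5} + \frac{14 \cdot 3^{n}}{5}.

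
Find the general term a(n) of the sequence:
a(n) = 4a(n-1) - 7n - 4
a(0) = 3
First-order linear with linear forcing.
Homogeneous solution: a_h(n) = A·(4)^n.
Try particular a_p(n) = pn + q. Substituting:
  pn + q = 4(p(n-1) + q) - 7n - 4.
Matching the n-coefficient: p = 4p - 7 ⇒ p = \frac{7}{3}.
Matching constants: q = -4p + 4q - 4 ⇒ q = \frac{40}{9}.
General: a(n) = A·(4)^n + \frac{7 n}{3} + \frac{40}{9}.
Apply a(0) = 3: A + \frac{40}{9} = 3 ⇒ A = - \frac{13}{9}.
So a(n) = - \frac{13 \cdot 4^{n}}{9} + \frac{7 n}{3} + \frac{40}{9}.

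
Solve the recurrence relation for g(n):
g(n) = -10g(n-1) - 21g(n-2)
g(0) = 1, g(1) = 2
Characteristic equation: x² + 10x + 21 = 0, which factors as (x - (-3))(x - (-7)) = 0.
Roots r₁ = -3, r₂ = -7 (distinct).
General solution: g(n) = A·(-3)^n + B·(-7)^n.
From g(0) = 1: A + B = 1.
From g(1) = 2: -3A - 7B = 2.
Solving: A = \frac{9}{4}, B = - \frac{5}{4}.
So g(n) = \frac{9 \left(-3\right)^{n}}{4} - \frac{5 \left(-7\right)^{n}}{4}.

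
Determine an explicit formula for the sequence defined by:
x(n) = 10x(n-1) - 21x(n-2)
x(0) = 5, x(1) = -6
Characteristic equation: x² - 10x + 21 = 0, which factors as (x - (3))(x - (7)) = 0.
Roots r₁ = 3, r₂ = 7 (distinct).
General solution: x(n) = A·(3)^n + B·(7)^n.
From x(0) = 5: A + B = 5.
From x(1) = -6: 3A + 7B = -6.
Solving: A = \frac{41}{4}, B = - \frac{21}{4}.
So x(n) = \frac{41 \cdot 3^{n}}{4} - \frac{21 \cdot 7^{n}}{4}.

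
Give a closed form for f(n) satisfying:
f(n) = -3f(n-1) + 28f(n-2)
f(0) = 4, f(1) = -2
Characteristic equation: x² + 3x - 28 = 0, which factors as (x - (-7))(x - (4)) = 0.
Roots r₁ = -7, r₂ = 4 (distinct).
General solution: f(n) = A·(-7)^n + B·(4)^n.
From f(0) = 4: A + B = 4.
From f(1) = -2: -7A + 4B = -2.
Solving: A = \frac{18}{11}, B = \frac{26}{11}.
So f(n) = \frac{18 \left(-7\right)^{n}}{11} + \frac{26 \cdot 4^{n}}{11}.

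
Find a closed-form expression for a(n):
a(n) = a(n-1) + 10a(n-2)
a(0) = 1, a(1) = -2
Characteristic equation: x² - x - 10 = 0.
Discriminant Δ = (1)² + 4·(10) = 41.
Roots r₁,₂ = (1 ± √41)/2, so r₁ = \frac{1}{2} + \frac{\sqrt{41}}{2}, r₂ = \frac{1}{2} - \frac{\sqrt{41}}{2}.
General solution: a(n) = A·r₁^n + B·r₂^n.
From the initial conditions, A + B = 1 and r₁A + r₂B = -2.
Since r₁ - r₂ = √41: A = (-2 - (1)r₂)/√41 = \frac{1}{2} - \frac{5 \sqrt{41}}{82}, and B = 1 - A = \frac{5 \sqrt{41}}{82} + \frac{1}{2}.
So a(n) = \left(\frac{1}{2} - \frac{5 \sqrt{41}}{82}\right)\left(\frac{1}{2} + \frac{\sqrt{41}}{2}\right)^n + \left(\frac{5 \sqrt{41}}{82} + \frac{1}{2}\right)\left(\frac{1}{2} - \frac{\sqrt{41}}{2}\right)^n.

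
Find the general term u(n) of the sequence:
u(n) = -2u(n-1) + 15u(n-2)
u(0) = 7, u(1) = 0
Characteristic equation: x² + 2x - 15 = 0, which factors as (x - (-5))(x - (3)) = 0.
Roots r₁ = -5, r₂ = 3 (distinct).
General solution: u(n) = A·(-5)^n + B·(3)^n.
From u(0) = 7: A + B = 7.
From u(1) = 0: -5A + 3B = 0.
Solving: A = \frac{21}{8}, B = \frac{35}{8}.
So u(n) = \frac{21 \left(-5\right)^{n}}{8} + \frac{35 \cdot 3^{n}}{8}.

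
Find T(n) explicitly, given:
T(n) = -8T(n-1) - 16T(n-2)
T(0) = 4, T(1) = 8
Characteristic equation: x² + 8x + 16 = 0, which is (x - (-4))².
Repeated root r = -4.
General solution: T(n) = (A + Bn)·(-4)^n.
From T(0) = 4: A = 4.
From T(1) = 8: (A + B)·(-4) = 8 ⇒ B = -6.
So T(n) = \left(4 - 6 n\right) \cdot (-4)^n.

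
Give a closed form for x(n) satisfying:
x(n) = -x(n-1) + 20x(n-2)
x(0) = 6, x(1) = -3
Characteristic equation: x² + x - 20 = 0, which factors as (x - (4))(x - (-5)) = 0.
Roots r₁ = 4, r₂ = -5 (distinct).
General solution: x(n) = A·(4)^n + B·(-5)^n.
From x(0) = 6: A + B = 6.
From x(1) = -3: 4A - 5B = -3.
Solving: A = 3, B = 3.
So x(n) = 3 \left(-5\right)^{n} + 3 \cdot 4^{n}.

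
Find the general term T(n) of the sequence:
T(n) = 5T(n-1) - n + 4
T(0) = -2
First-order linear with linear forcing.
Homogeneous solution: T_h(n) = A·(5)^n.
Try particular T_p(n) = pn + q. Substituting:
  pn + q = 5(p(n-1) + q) - n + 4.
Matching the n-coefficient: p = 5p - 1 ⇒ p = \frac{1}{4}.
Matching constants: q = -5p + 5q + 4 ⇒ q = - \frac{11}{16}.
General: T(n) = A·(5)^n + \frac{n}{4} - \frac{11}{16}.
Apply T(0) = -2: A - \frac{11}{16} = -2 ⇒ A = - \frac{21}{16}.
So T(n) = - \frac{21 \cdot 5^{n}}{16} + \frac{n}{4} - \frac{11}{16}.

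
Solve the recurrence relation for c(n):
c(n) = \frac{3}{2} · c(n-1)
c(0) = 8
Pure geometric recurrence with ratio \frac{3}{2}.
By induction c(n) = c(0) · (\frac{3}{2})^n = 8 \left(\frac{3}{2}\right)^{n}.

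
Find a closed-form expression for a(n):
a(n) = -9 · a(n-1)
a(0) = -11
Pure geometric recurrence with ratio -9.
By induction a(n) = a(0) · (-9)^n = - 11 \left(-9\right)^{n}.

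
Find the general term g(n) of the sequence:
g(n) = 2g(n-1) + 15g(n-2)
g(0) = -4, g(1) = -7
Characteristic equation: x² - 2x - 15 = 0, which factors as (x - (-3))(x - (5)) = 0.
Roots r₁ = -3, r₂ = 5 (distinct).
General solution: g(n) = A·(-3)^n + B·(5)^n.
From g(0) = -4: A + B = -4.
From g(1) = -7: -3A + 5B = -7.
Solving: A = - \frac{13}{8}, B = - \frac{19}{8}.
So g(n) = - \frac{13 \left(-3\right)^{n}}{8} - \frac{19 \cdot 5^{n}}{8}.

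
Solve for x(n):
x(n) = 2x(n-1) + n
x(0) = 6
First-order linear with linear forcing.
Homogeneous solution: x_h(n) = A·(2)^n.
Try particular x_p(n) = pn + q. Substituting:
  pn + q = 2(p(n-1) + q) + n.
Matching the n-coefficient: p = 2p + 1 ⇒ p = -1.
Matching constants: q = -2p + 2q ⇒ q = -2.
General: x(n) = A·(2)^n - n - 2.
Apply x(0) = 6: A - 2 = 6 ⇒ A = 8.
So x(n) = 8 \cdot 2^{n} - n - 2.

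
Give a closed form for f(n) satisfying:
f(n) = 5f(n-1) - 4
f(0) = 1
First-order linear non-homogeneous.
Homogeneous solution: f_h(n) = A·(5)^n.
Try constant particular solution f_p = K: K = 5K - 4 ⇒ K = 1.
General: f(n) = A·(5)^n + 1.
Apply f(0) = 1: A + 1 = 1 ⇒ A = 0.
So f(n) = 1.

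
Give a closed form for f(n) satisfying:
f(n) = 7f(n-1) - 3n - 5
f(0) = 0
First-order linear with linear forcing.
Homogeneous solution: f_h(n) = A·(7)^n.
Try particular f_p(n) = pn + q. Substituting:
  pn + q = 7(p(n-1) + q) - 3n - 5.
Matching the n-coefficient: p = 7p - 3 ⇒ p = \frac{1}{2}.
Matching constants: q = -7p + 7q - 5 ⇒ q = \frac{17}{12}.
General: f(n) = A·(7)^n + \frac{n}{2} + \frac{17}{12}.
Apply f(0) = 0: A + \frac{17}{12} = 0 ⇒ A = - \frac{17}{12}.
So f(n) = - \frac{17 \cdot 7^{n}}{12} + \frac{n}{2} + \frac{17}{12}.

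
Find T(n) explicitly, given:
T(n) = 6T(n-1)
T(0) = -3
This is a homogeneous first-order recurrence with ratio 6.
By induction T(n) = T(0) · (6)^n = - 3 \cdot 6^{n}.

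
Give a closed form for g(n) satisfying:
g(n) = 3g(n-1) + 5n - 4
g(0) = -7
First-order linear with linear forcing.
Homogeneous solution: g_h(n) = A·(3)^n.
Try particular g_p(n) = pn + q. Substituting:
  pn + q = 3(p(n-1) + q) + 5n - 4.
Matching the n-coefficient: p = 3p + 5 ⇒ p = - \frac{5}{2}.
Matching constants: q = -3p + 3q - 4 ⇒ q = - \frac{7}{4}.
General: g(n) = A·(3)^n - \frac{5 n}{2} - \frac{7}{4}.
Apply g(0) = -7: A - \frac{7}{4} = -7 ⇒ A = - \frac{21}{4}.
So g(n) = - \frac{21 \cdot 3^{n}}{4} - \frac{5 n}{2} - \frac{7}{4}.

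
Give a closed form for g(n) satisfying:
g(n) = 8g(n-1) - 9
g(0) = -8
First-order linear non-homogeneous.
Homogeneous solution: g_h(n) = A·(8)^n.
Try constant particular solution g_p = K: K = 8K - 9 ⇒ K = \frac{9}{7}.
General: g(n) = A·(8)^n + \frac{9}{7}.
Apply g(0) = -8: A + \frac{9}{7} = -8 ⇒ A = - \frac{65}{7}.
So g(n) = \frac{9}{7} - \frac{65 \cdot 8^{n}}{7}.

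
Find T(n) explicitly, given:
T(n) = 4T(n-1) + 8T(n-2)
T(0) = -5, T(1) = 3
Characteristic equation: x² - 4x - 8 = 0.
Discriminant Δ = (4)² + 4·(8) = 48.
Roots r₁,₂ = (4 ± √48)/2, so r₁ = 2 + 2 \sqrt{3}, r₂ = 2 - 2 \sqrt{3}.
General solution: T(n) = A·r₁^n + B·r₂^n.
From the initial conditions, A + B = -5 and r₁A + r₂B = 3.
Since r₁ - r₂ = √48: A = (3 - (-5)r₂)/√48 = - \frac{5}{2} + \frac{13 \sqrt{3}}{12}, and B = -5 - A = - \frac{5}{2} - \frac{13 \sqrt{3}}{12}.
So T(n) = \left(- \frac{5}{2} + \frac{13 \sqrt{3}}{12}\right)\left(2 + 2 \sqrt{3}\right)^n + \left(- \frac{5}{2} - \frac{13 \sqrt{3}}{12}\right)\left(2 - 2 \sqrt{3}\right)^n.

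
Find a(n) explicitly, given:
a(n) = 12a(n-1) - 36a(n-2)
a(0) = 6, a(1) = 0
Characteristic equation: x² - 12x + 36 = 0, which is (x - (6))².
Repeated root r = 6.
General solution: a(n) = (A + Bn)·(6)^n.
From a(0) = 6: A = 6.
From a(1) = 0: (A + B)·(6) = 0 ⇒ B = -6.
So a(n) = \left(6 - 6 n\right) \cdot (6)^n.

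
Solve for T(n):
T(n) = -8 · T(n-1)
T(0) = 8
Pure geometric recurrence with ratio -8.
By induction T(n) = T(0) · (-8)^n = 8 \left(-8\right)^{n}.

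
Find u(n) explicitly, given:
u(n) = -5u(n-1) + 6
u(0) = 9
First-order linear non-homogeneous.
Homogeneous solution: u_h(n) = A·(-5)^n.
Try constant particular solution u_p = K: K = -5K + 6 ⇒ K = 1.
General: u(n) = A·(-5)^n + 1.
Apply u(0) = 9: A + 1 = 9 ⇒ A = 8.
So u(n) = 8 \left(-5\right)^{n} + 1.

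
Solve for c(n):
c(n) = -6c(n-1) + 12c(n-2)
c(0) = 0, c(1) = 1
Characteristic equation: x² + 6x - 12 = 0.
Discriminant Δ = (-6)² + 4·(12) = 84.
Roots r₁,₂ = (-6 ± √84)/2, so r₁ = -3 + \sqrt{21}, r₂ = - \sqrt{21} - 3.
General solution: c(n) = A·r₁^n + B·r₂^n.
From the initial conditions, A + B = 0 and r₁A + r₂B = 1.
Since r₁ - r₂ = √84: A = (1 - (0)r₂)/√84 = \frac{\sqrt{21}}{42}, and B = 0 - A = - \frac{\sqrt{21}}{42}.
So c(n) = \left(\frac{\sqrt{21}}{42}\right)\left(-3 + \sqrt{21}\right)^n + \left(- \frac{\sqrt{21}}{42}\right)\left(- \sqrt{21} - 3\right)^n.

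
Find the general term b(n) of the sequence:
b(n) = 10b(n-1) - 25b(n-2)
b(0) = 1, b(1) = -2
Characteristic equation: x² - 10x + 25 = 0, which is (x - (5))².
Repeated root r = 5.
General solution: b(n) = (A + Bn)·(5)^n.
From b(0) = 1: A = 1.
From b(1) = -2: (A + B)·(5) = -2 ⇒ B = - \frac{7}{5}.
So b(n) = \left(1 - \frac{7 n}{5}\right) \cdot (5)^n.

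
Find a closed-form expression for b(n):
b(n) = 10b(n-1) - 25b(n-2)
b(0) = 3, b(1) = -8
Characteristic equation: x² - 10x + 25 = 0, which is (x - (5))².
Repeated root r = 5.
General solution: b(n) = (A + Bn)·(5)^n.
From b(0) = 3: A = 3.
From b(1) = -8: (A + B)·(5) = -8 ⇒ B = - \frac{23}{5}.
So b(n) = \left(3 - \frac{23 n}{5}\right) \cdot (5)^n.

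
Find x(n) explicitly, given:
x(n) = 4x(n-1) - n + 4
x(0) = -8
First-order linear with linear forcing.
Homogeneous solution: x_h(n) = A·(4)^n.
Try particular x_p(n) = pn + q. Substituting:
  pn + q = 4(p(n-1) + q) - n + 4.
Matching the n-coefficient: p = 4p - 1 ⇒ p = \frac{1}{3}.
Matching constants: q = -4p + 4q + 4 ⇒ q = - \frac{8}{9}.
General: x(n) = A·(4)^n + \frac{n}{3} - \frac{8}{9}.
Apply x(0) = -8: A - \frac{8}{9} = -8 ⇒ A = - \frac{64}{9}.
So x(n) = - \frac{64 \cdot 4^{n}}{9} + \frac{n}{3} - \frac{8}{9}.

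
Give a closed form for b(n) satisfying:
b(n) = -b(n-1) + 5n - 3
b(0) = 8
First-order linear with linear forcing.
Homogeneous solution: b_h(n) = A·(-1)^n.
Try particular b_p(n) = pn + q. Substituting:
  pn + q = -(p(n-1) + q) + 5n - 3.
Matching the n-coefficient: p = -p + 5 ⇒ p = \frac{5}{2}.
Matching constants: q = p - q - 3 ⇒ q = - \frac{1}{4}.
General: b(n) = A·(-1)^n + \frac{5 n}{2} - \frac{1}{4}.
Apply b(0) = 8: A - \frac{1}{4} = 8 ⇒ A = \frac{33}{4}.
So b(n) = \frac{33 \left(-1\right)^{n}}{4} + \frac{5 n}{2} - \frac{1}{4}.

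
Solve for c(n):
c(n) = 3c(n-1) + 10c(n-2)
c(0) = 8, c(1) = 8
Characteristic equation: x² - 3x - 10 = 0, which factors as (x - (5))(x - (-2)) = 0.
Roots r₁ = 5, r₂ = -2 (distinct).
General solution: c(n) = A·(5)^n + B·(-2)^n.
From c(0) = 8: A + B = 8.
From c(1) = 8: 5A - 2B = 8.
Solving: A = \frac{24}{7}, B = \frac{32}{7}.
So c(n) = \frac{32 \left(-2\right)^{n}}{7} + \frac{24 \cdot 5^{n}}{7}.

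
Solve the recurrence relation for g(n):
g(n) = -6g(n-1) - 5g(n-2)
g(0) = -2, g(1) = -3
Characteristic equation: x² + 6x + 5 = 0, which factors as (x - (-1))(x - (-5)) = 0.
Roots r₁ = -1, r₂ = -5 (distinct).
General solution: g(n) = A·(-1)^n + B·(-5)^n.
From g(0) = -2: A + B = -2.
From g(1) = -3: -A - 5B = -3.
Solving: A = - \frac{13}{4}, B = \frac{5}{4}.
So g(n) = - \frac{13 \left(-1\right)^{n}}{4} + \frac{5 \left(-5\right)^{n}}{4}.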